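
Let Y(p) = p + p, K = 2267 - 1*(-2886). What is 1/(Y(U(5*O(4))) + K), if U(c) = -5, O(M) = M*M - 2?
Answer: 1/5143 ≈ 0.00019444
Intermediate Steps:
O(M) = -2 + M² (O(M) = M² - 2 = -2 + M²)
K = 5153 (K = 2267 + 2886 = 5153)
Y(p) = 2*p
1/(Y(U(5*O(4))) + K) = 1/(2*(-5) + 5153) = 1/(-10 + 5153) = 1/5143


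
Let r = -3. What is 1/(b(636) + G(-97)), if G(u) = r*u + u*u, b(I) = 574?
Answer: 1/10274 ≈ 9.7333e-5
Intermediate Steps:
G(u) = u² - 3*u (G(u) = -3*u + u*u = -3*u + u² = u² - 3*u)
1/(b(636) + G(-97)) = 1/(574 - 97*(-3 - 97)) = 1/(574 - 97*(-100)) = 1/(574 + 9700) = 1/10274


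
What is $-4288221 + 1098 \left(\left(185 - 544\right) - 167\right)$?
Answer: $-4865769$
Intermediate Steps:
$-4288221 + 1098 \left(\left(185 - 544\right) - 167\right) = -4288221 + 1098 \left(-359 - 167\right) = -4288221 + 1098 \left(-526\right) = -4288221 - 577548 = -4865769$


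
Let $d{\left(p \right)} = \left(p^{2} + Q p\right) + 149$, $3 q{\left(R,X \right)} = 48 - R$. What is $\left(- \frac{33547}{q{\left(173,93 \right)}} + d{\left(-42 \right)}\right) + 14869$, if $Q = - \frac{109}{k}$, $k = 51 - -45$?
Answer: $\frac{35269631}{2000} \approx 17635.0$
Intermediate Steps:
$k = 96$ ($k = 51 + 45 = 96$)
$q{\left(R,X \right)} = 16 - \frac{R}{3}$ ($q{\left(R,X \right)} = \frac{48 - R}{3} = 16 - \frac{R}{3}$)
$Q = - \frac{109}{96} \approx -1.1354$
$d{\left(p \right)} = 149 + p^{2} - \frac{109 p}{96}$ ($d{\left(p \right)} = \left(p^{2} - \frac{109 p}{96}\right) + 149 = 149 + p^{2} - \frac{109 p}{96}$)
$\left(- \frac{33547}{q{\left(173,93 \right)}} + d{\left(-42 \right)}\right) + 14869 = \left(- \frac{33547}{16 - \frac{173}{3}} + \left(149 + \left(-42\right)^{2} - - \frac{763}{16}\right)\right) + 14869 = \left(- \frac{33547}{16 - \frac{173}{3}} + \left(149 + 1764 + \frac{763}{16}\right)\right) + 14869 = \left(- \frac{33547}{- \frac{125}{3}} + \frac{31371}{16}\right) + 14869 = \left(\left(-33547\right) \left(- \frac{3}{125}\right) + \frac{31371}{16}\right) + 14869 = \left(\frac{100641}{125} + \frac{31371}{16}\right) + 14869 = \frac{5531631}{2000} + 14869 = \frac{35269631}{2000}$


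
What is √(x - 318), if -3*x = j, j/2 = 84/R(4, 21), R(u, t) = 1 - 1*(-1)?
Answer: I*√346 ≈ 18.601*I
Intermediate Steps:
R(u, t) = 2 (R(u, t) = 1 + 1 = 2)
j = 84 (j = 2*(84/2) = 2*(84*(½)) = 2*42 = 84)
x = -28 (x = -⅓*84 = -28)
√(x - 318) = √(-28 - 318) = √(-346) = I*√346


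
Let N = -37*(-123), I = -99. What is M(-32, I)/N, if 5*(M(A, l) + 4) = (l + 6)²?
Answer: 8629/22755 ≈ 0.37921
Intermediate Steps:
M(A, l) = -4 + (6 + l)²/5 (M(A, l) = -4 + (l + 6)²/5 = -4 + (6 + l)²/5)
N = 4551
M(-32, I)/N = (-4 + (6 - 99)²/5)/4551 = (-4 + (⅕)*(-93)²)*(1/4551) = (-4 + (⅕)*8649)*(1/4551) = (-4 + 8649/5)*(1/4551) = (8629/5)*(1/4551) = 8629/22755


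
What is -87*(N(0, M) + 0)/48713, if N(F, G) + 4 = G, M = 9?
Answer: -435/48713 ≈ -0.0089298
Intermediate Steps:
N(F, G) = -4 + G
-87*(N(0, M) + 0)/48713 = -87*((-4 + 9) + 0)/48713 = -87*(5 + 0)*(1/48713) = -87*5*(1/48713) = -435*1/48713 = -435/48713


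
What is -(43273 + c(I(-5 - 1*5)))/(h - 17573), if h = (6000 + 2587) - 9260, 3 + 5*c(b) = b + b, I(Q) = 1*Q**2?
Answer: 108281/45615 ≈ 2.3738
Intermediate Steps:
I(Q) = Q**2
c(b) = -3/5 + 2*b/5 (c(b) = -3/5 + (b + b)/5 = -3/5 + (2*b)/5 = -3/5 + 2*b/5)
h = -673 (h = 8587 - 9260 = -673)
-(43273 + c(I(-5 - 1*5)))/(h - 17573) = -(43273 + (-3/5 + 2*(-5 - 1*5)**2/5))/(-673 - 17573) = -(43273 + (-3/5 + 2*(-5 - 5)**2/5))/(-18246) = -(43273 + (-3/5 + (2/5)*(-10)**2))*(-1)/18246 = -(43273 + (-3/5 + (2/5)*100))*(-1)/18246 = -(43273 + (-3/5 + 40))*(-1)/18246 = -(43273 + 197/5)*(-1)/18246 = -216562*(-1)/(5*18246) = -1*(-108281/45615) = 108281/45615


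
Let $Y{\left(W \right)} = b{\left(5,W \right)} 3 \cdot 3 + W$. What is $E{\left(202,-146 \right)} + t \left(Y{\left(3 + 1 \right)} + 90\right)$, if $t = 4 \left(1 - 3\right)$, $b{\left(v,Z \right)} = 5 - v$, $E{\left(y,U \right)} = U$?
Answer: $-898$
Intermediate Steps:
$t = -8$ ($t = 4 \left(-2\right) = -8$)
$Y{\left(W \right)} = W$ ($Y{\left(W \right)} = \left(5 - 5\right) 3 \cdot 3 + W = \left(5 - 5\right) 9 + W = 0 \cdot 9 + W = 0 + W = W$)
$E{\left(202,-146 \right)} + t \left(Y{\left(3 + 1 \right)} + 90\right) = -146 - 8 \left(\left(3 + 1\right) + 90\right) = -146 - 8 \left(4 + 90\right) = -146 - 752 = -898$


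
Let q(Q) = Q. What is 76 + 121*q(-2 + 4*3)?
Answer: 1286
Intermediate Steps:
76 + 121*q(-2 + 4*3) = 76 + 121*(-2 + 4*3) = 76 + 121*(-2 + 12) = 76 + 121*10 = 76 + 1210 = 1286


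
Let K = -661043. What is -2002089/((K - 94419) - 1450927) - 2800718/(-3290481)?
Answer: 4255769734037/2420027027703 ≈ 1.7586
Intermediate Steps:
-2002089/((K - 94419) - 1450927) - 2800718/(-3290481) = -2002089/((-661043 - 94419) - 1450927) - 2800718/(-3290481) = -2002089/(-755462 - 1450927) - 2800718*(-1/3290481) = -2002089/(-2206389) + 2800718/3290481 = -2002089*(-1/2206389) + 2800718/3290481 = 667363/735463 + 2800718/3290481 = 4255769734037/2420027027703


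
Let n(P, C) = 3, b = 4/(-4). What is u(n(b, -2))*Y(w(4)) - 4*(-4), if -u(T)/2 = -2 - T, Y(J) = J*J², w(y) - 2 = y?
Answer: 2176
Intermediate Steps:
b = -1 (b = 4*(-¼) = -1)
w(y) = 2 + y
Y(J) = J³
u(T) = 4 + 2*T (u(T) = -2*(-2 - T) = 4 + 2*T)
u(n(b, -2))*Y(w(4)) - 4*(-4) = (4 + 2*3)*(2 + 4)³ - 4*(-4) = (4 + 6)*6³ + 16 = 10*216 + 16 = 2160 + 16 = 2176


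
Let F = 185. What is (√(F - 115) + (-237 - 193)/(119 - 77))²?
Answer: 77095/441 - 430*√70/21 ≈ 3.5025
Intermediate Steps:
(√(F - 115) + (-237 - 193)/(119 - 77))² = (√(185 - 115) + (-237 - 193)/(119 - 77))² = (√70 - 430/42)² = (√70 - 430*1/42)² = (√70 - 215/21)² = (-215/21 + √70)²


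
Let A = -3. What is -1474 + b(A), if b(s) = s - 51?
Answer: -1528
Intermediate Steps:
b(s) = -51 + s
-1474 + b(A) = -1474 + (-51 - 3) = -1474 - 54 = -1528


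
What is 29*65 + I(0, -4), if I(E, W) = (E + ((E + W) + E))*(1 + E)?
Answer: 1881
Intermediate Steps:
I(E, W) = (1 + E)*(W + 3*E) (I(E, W) = (E + (W + 2*E))*(1 + E) = (W + 3*E)*(1 + E) = (1 + E)*(W + 3*E))
29*65 + I(0, -4) = 29*65 + (-4 + 3*0 + 3*0² + 0*(-4)) = 1885 + (-4 + 0 + 3*0 + 0) = 1885 + (-4 + 0 + 0 + 0) = 1885 - 4 = 1881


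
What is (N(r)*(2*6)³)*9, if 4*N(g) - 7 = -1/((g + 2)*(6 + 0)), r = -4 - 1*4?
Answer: 27324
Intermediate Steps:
r = -8 (r = -4 - 4 = -8)
N(g) = 7/4 - 1/(4*(12 + 6*g)) (N(g) = 7/4 + (-1/((g + 2)*(6 + 0)))/4 = 7/4 + (-1/((2 + g)*6))/4 = 7/4 + (-1/(12 + 6*g))/4 = 7/4 - 1/(4*(12 + 6*g)))
(N(r)*(2*6)³)*9 = (((83 + 42*(-8))/(24*(2 - 8)))*(2*6)³)*9 = (((1/24)*(83 - 336)/(-6))*12³)*9 = (((1/24)*(-⅙)*(-253))*1728)*9 = ((253/144)*1728)*9 = 3036*9 = 27324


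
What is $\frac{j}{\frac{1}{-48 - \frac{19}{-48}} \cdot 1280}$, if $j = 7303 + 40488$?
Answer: $- \frac{21840487}{12288} \approx -1777.4$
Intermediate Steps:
$j = 47791$
$\frac{j}{\frac{1}{-48 - \frac{19}{-48}} \cdot 1280} = \frac{47791}{\frac{1}{-48 - \frac{19}{-48}} \cdot 1280} = \frac{47791}{\frac{1}{-48 - - \frac{19}{48}} \cdot 1280} = \frac{47791}{\frac{1}{-48 + \frac{19}{48}} \cdot 1280} = \frac{47791}{\frac{1}{- \frac{2285}{48}} \cdot 1280} = \frac{47791}{\left(- \frac{48}{2285}\right) 1280} = \frac{47791}{- \frac{12288}{457}} = 47791 \left(- \frac{457}{12288}\right) = - \frac{21840487}{12288}$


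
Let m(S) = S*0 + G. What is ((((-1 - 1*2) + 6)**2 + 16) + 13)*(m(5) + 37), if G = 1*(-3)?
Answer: 1292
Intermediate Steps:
G = -3
m(S) = -3 (m(S) = S*0 - 3 = 0 - 3 = -3)
((((-1 - 1*2) + 6)**2 + 16) + 13)*(m(5) + 37) = ((((-1 - 1*2) + 6)**2 + 16) + 13)*(-3 + 37) = ((((-1 - 2) + 6)**2 + 16) + 13)*34 = (((-3 + 6)**2 + 16) + 13)*34 = ((3**2 + 16) + 13)*34 = ((9 + 16) + 13)*34 = (25 + 13)*34 = 38*34 = 1292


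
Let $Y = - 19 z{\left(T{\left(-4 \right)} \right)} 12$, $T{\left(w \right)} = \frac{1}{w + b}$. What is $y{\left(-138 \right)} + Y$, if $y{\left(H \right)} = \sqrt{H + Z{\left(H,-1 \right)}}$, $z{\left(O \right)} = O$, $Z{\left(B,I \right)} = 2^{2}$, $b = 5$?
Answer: $-228 + i \sqrt{134} \approx -228.0 + 11.576 i$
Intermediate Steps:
$Z{\left(B,I \right)} = 4$
$T{\left(w \right)} = \frac{1}{5 + w}$ ($T{\left(w \right)} = \frac{1}{w + 5} = \frac{1}{5 + w}$)
$Y = -228$ ($Y = - \frac{19}{5 - 4} \cdot 12 = - \frac{19}{1} \cdot 12 = \left(-19\right) 1 \cdot 12 = \left(-19\right) 12 = -228$)
$y{\left(H \right)} = \sqrt{4 + H}$ ($y{\left(H \right)} = \sqrt{H + 4} = \sqrt{4 + H}$)
$y{\left(-138 \right)} + Y = \sqrt{4 - 138} - 228 = \sqrt{-134} - 228 = i \sqrt{134} - 228 = -228 + i \sqrt{134}$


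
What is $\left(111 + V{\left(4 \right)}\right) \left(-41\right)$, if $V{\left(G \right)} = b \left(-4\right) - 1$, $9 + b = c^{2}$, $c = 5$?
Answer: $-1886$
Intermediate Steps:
$b = 16$ ($b = -9 + 5^{2} = -9 + 25 = 16$)
$V{\left(G \right)} = -65$ ($V{\left(G \right)} = 16 \left(-4\right) - 1 = -64 - 1 = -65$)
$\left(111 + V{\left(4 \right)}\right) \left(-41\right) = \left(111 - 65\right) \left(-41\right) = 46 \left(-41\right) = -1886$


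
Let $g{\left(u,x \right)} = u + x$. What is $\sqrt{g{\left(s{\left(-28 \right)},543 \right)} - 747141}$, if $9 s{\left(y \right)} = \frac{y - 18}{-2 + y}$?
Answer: $\frac{i \sqrt{1511860605}}{45} \approx 864.06 i$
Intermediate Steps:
$s{\left(y \right)} = \frac{-18 + y}{9 \left(-2 + y\right)}$ ($s{\left(y \right)} = \frac{\left(y - 18\right) \frac{1}{-2 + y}}{9} = \frac{\left(-18 + y\right) \frac{1}{-2 + y}}{9} = \frac{\frac{1}{-2 + y} \left(-18 + y\right)}{9} = \frac{-18 + y}{9 \left(-2 + y\right)}$)
$\sqrt{g{\left(s{\left(-28 \right)},543 \right)} - 747141} = \sqrt{\left(\frac{-18 - 28}{9 \left(-2 - 28\right)} + 543\right) - 747141} = \sqrt{\left(\frac{1}{9} \frac{1}{-30} \left(-46\right) + 543\right) - 747141} = \sqrt{\left(\frac{1}{9} \left(- \frac{1}{30}\right) \left(-46\right) + 543\right) - 747141} = \sqrt{\left(\frac{23}{135} + 543\right) - 747141} = \sqrt{\frac{73328}{135} - 747141} = \sqrt{- \frac{100790707}{135}} = \frac{i \sqrt{1511860605}}{45}$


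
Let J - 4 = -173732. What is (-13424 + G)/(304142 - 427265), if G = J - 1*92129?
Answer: 279281/123123 ≈ 2.2683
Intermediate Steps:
J = -173728 (J = 4 - 173732 = -173728)
G = -265857 (G = -173728 - 1*92129 = -173728 - 92129 = -265857)
(-13424 + G)/(304142 - 427265) = (-13424 - 265857)/(304142 - 427265) = -279281/(-123123) = -279281*(-1/123123) = 279281/123123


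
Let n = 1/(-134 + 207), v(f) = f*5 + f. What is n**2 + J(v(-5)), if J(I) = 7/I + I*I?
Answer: 143845727/159870 ≈ 899.77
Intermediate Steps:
v(f) = 6*f (v(f) = 5*f + f = 6*f)
J(I) = I**2 + 7/I (J(I) = 7/I + I**2 = I**2 + 7/I)
n = 1/73 ≈ 0.013699
n**2 + J(v(-5)) = (1/73)**2 + (7 + (6*(-5))**3)/((6*(-5))) = 1/5329 + (7 + (-30)**3)/(-30) = 1/5329 - (7 - 27000)/30 = 1/5329 - 1/30*(-26993) = 1/5329 + 26993/30 = 143845727/159870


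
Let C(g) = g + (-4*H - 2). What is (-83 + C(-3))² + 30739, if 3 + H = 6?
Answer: 40739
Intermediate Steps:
H = 3 (H = -3 + 6 = 3)
C(g) = -14 + g (C(g) = g + (-4*3 - 2) = g + (-12 - 2) = g - 14 = -14 + g)
(-83 + C(-3))² + 30739 = (-83 + (-14 - 3))² + 30739 = (-83 - 17)² + 30739 = (-100)² + 30739 = 10000 + 30739 = 40739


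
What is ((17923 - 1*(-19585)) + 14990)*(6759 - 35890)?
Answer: -1529319238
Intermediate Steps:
((17923 - 1*(-19585)) + 14990)*(6759 - 35890) = ((17923 + 19585) + 14990)*(-29131) = (37508 + 14990)*(-29131) = 52498*(-29131) = -1529319238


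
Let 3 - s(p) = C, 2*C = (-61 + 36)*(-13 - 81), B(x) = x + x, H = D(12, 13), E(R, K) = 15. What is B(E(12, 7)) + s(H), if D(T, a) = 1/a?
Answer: -1142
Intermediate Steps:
H = 1/13 ≈ 0.076923
B(x) = 2*x
C = 1175 (C = ((-61 + 36)*(-13 - 81))/2 = (-25*(-94))/2 = (½)*2350 = 1175)
s(p) = -1172 (s(p) = 3 - 1*1175 = 3 - 1175 = -1172)
B(E(12, 7)) + s(H) = 2*15 - 1172 = 30 - 1172 = -1142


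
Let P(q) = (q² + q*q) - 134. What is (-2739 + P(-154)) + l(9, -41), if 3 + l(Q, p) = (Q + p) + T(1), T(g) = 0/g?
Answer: 44524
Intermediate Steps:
T(g) = 0
l(Q, p) = -3 + Q + p (l(Q, p) = -3 + ((Q + p) + 0) = -3 + (Q + p) = -3 + Q + p)
P(q) = -134 + 2*q² (P(q) = (q² + q²) - 134 = 2*q² - 134 = -134 + 2*q²)
(-2739 + P(-154)) + l(9, -41) = (-2739 + (-134 + 2*(-154)²)) + (-3 + 9 - 41) = (-2739 + (-134 + 2*23716)) - 35 = (-2739 + (-134 + 47432)) - 35 = (-2739 + 47298) - 35 = 44559 - 35 = 44524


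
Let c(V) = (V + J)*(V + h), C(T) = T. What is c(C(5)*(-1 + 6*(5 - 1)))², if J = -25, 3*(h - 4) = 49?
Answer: 148352400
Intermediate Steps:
h = 61/3 (h = 4 + (⅓)*49 = 4 + 49/3 = 61/3 ≈ 20.333)
c(V) = (-25 + V)*(61/3 + V) (c(V) = (V - 25)*(V + 61/3) = (-25 + V)*(61/3 + V))
c(C(5)*(-1 + 6*(5 - 1)))² = (-1525/3 + (5*(-1 + 6*(5 - 1)))² - 70*(-1 + 6*(5 - 1))/3)² = (-1525/3 + (5*(-1 + 6*4))² - 70*(-1 + 6*4)/3)² = (-1525/3 + (5*(-1 + 24))² - 70*(-1 + 24)/3)² = (-1525/3 + (5*23)² - 70*23/3)² = (-1525/3 + 115² - 14/3*115)² = (-1525/3 + 13225 - 1610/3)² = 12180² = 148352400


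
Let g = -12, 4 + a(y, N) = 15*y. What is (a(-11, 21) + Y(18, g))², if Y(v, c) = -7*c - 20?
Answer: 11025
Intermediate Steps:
a(y, N) = -4 + 15*y
Y(v, c) = -20 - 7*c
(a(-11, 21) + Y(18, g))² = ((-4 + 15*(-11)) + (-20 - 7*(-12)))² = ((-4 - 165) + (-20 + 84))² = (-169 + 64)² = (-105)² = 11025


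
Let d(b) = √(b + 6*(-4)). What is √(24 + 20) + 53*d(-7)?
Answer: 2*√11 + 53*I*√31 ≈ 6.6332 + 295.09*I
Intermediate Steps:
d(b) = √(-24 + b) (d(b) = √(b - 24) = √(-24 + b))
√(24 + 20) + 53*d(-7) = √(24 + 20) + 53*√(-24 - 7) = √44 + 53*√(-31) = 2*√11 + 53*(I*√31) = 2*√11 + 53*I*√31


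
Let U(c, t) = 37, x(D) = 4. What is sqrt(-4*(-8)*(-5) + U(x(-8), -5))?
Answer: I*sqrt(123) ≈ 11.091*I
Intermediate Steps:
sqrt(-4*(-8)*(-5) + U(x(-8), -5)) = sqrt(-4*(-8)*(-5) + 37) = sqrt(-(-32)*(-5) + 37) = sqrt(-1*160 + 37) = sqrt(-160 + 37) = sqrt(-123) = I*sqrt(123)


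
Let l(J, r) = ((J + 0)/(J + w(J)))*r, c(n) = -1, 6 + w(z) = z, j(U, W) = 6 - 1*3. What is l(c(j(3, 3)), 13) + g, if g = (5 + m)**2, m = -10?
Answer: 213/8 ≈ 26.625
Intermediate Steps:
j(U, W) = 3 (j(U, W) = 6 - 3 = 3)
w(z) = -6 + z
l(J, r) = J*r/(-6 + 2*J) (l(J, r) = ((J + 0)/(J + (-6 + J)))*r = (J/(-6 + 2*J))*r = J*r/(-6 + 2*J))
g = 25 (g = (5 - 10)**2 = (-5)**2 = 25)
l(c(j(3, 3)), 13) + g = (1/2)*(-1)*13/(-3 - 1) + 25 = (1/2)*(-1)*13/(-4) + 25 = (1/2)*(-1)*13*(-1/4) + 25 = 13/8 + 25 = 213/8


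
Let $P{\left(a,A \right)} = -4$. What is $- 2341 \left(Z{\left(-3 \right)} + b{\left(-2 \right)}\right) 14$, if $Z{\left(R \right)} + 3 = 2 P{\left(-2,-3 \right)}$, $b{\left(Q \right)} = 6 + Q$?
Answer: $229418$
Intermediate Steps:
$Z{\left(R \right)} = -11$ ($Z{\left(R \right)} = -3 + 2 \left(-4\right) = -3 - 8 = -11$)
$- 2341 \left(Z{\left(-3 \right)} + b{\left(-2 \right)}\right) 14 = - 2341 \left(-11 + \left(6 - 2\right)\right) 14 = - 2341 \left(-11 + 4\right) 14 = - 2341 \left(\left(-7\right) 14\right) = \left(-2341\right) \left(-98\right) = 229418$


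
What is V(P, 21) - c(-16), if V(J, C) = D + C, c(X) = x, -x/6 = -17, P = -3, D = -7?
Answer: -88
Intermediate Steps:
x = 102 (x = -6*(-17) = 102)
c(X) = 102
V(J, C) = -7 + C
V(P, 21) - c(-16) = (-7 + 21) - 1*102 = 14 - 102 = -88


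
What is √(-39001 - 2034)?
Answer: I*√41035 ≈ 202.57*I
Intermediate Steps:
√(-39001 - 2034) = √(-41035) = I*√41035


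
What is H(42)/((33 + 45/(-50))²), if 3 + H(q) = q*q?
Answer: 58700/34347 ≈ 1.7090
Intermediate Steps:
H(q) = -3 + q² (H(q) = -3 + q*q = -3 + q²)
H(42)/((33 + 45/(-50))²) = (-3 + 42²)/((33 + 45/(-50))²) = (-3 + 1764)/((33 + 45*(-1/50))²) = 1761/((33 - 9/10)²) = 1761/((321/10)²) = 1761/(103041/100) = 1761*(100/103041) = 58700/34347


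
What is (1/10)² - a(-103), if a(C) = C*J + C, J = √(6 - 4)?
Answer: 10301/100 + 103*√2 ≈ 248.67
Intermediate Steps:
J = √2 ≈ 1.4142
a(C) = C + C*√2 (a(C) = C*√2 + C = C + C*√2)
(1/10)² - a(-103) = (1/10)² - (-103)*(1 + √2) = (⅒)² - (-103 - 103*√2) = 1/100 + (103 + 103*√2) = 10301/100 + 103*√2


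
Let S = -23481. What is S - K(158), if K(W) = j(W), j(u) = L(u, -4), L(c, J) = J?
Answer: -23477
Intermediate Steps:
j(u) = -4
K(W) = -4
S - K(158) = -23481 - 1*(-4) = -23481 + 4 = -23477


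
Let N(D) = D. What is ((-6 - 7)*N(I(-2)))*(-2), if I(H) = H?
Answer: -52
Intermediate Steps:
((-6 - 7)*N(I(-2)))*(-2) = ((-6 - 7)*(-2))*(-2) = -13*(-2)*(-2) = 26*(-2) = -52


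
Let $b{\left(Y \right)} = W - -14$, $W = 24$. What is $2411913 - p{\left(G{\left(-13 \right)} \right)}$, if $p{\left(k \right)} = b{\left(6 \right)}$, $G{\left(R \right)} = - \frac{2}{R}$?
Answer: $2411875$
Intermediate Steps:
$b{\left(Y \right)} = 38$ ($b{\left(Y \right)} = 24 - -14 = 24 + 14 = 38$)
$p{\left(k \right)} = 38$
$2411913 - p{\left(G{\left(-13 \right)} \right)} = 2411913 - 38 = 2411875$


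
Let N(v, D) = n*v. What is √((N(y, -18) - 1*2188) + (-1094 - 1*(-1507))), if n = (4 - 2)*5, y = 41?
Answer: I*√1365 ≈ 36.946*I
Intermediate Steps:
n = 10 (n = 2*5 = 10)
N(v, D) = 10*v
√((N(y, -18) - 1*2188) + (-1094 - 1*(-1507))) = √((10*41 - 1*2188) + (-1094 - 1*(-1507))) = √((410 - 2188) + (-1094 + 1507)) = √(-1778 + 413) = √(-1365) = I*√1365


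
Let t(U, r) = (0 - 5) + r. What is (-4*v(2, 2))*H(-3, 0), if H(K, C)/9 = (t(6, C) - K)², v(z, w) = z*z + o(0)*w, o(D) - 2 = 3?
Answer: -2016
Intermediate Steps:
o(D) = 5 (o(D) = 2 + 3 = 5)
t(U, r) = -5 + r
v(z, w) = z² + 5*w (v(z, w) = z*z + 5*w = z² + 5*w)
H(K, C) = 9*(-5 + C - K)² (H(K, C) = 9*((-5 + C) - K)² = 9*(-5 + C - K)²)
(-4*v(2, 2))*H(-3, 0) = (-4*(2² + 5*2))*(9*(5 - 3 - 1*0)²) = (-4*(4 + 10))*(9*(5 - 3 + 0)²) = (-4*14)*(9*2²) = -504*4 = -56*36 = -2016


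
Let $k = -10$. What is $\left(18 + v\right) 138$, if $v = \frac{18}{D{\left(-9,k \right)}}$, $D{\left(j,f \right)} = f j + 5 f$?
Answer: $\frac{25461}{10} \approx 2546.1$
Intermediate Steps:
$D{\left(j,f \right)} = 5 f + f j$
$v = \frac{9}{20}$ ($v = \frac{18}{\left(-10\right) \left(5 - 9\right)} = \frac{18}{\left(-10\right) \left(-4\right)} = \frac{18}{40} = 18 \cdot \frac{1}{40} = \frac{9}{20} \approx 0.45$)
$\left(18 + v\right) 138 = \left(18 + \frac{9}{20}\right) 138 = \frac{369}{20} \cdot 138 = \frac{25461}{10}$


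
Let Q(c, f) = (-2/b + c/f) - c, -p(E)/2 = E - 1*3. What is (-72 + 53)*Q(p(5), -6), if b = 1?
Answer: -152/3 ≈ -50.667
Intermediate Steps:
p(E) = 6 - 2*E (p(E) = -2*(E - 1*3) = -2*(E - 3) = -2*(-3 + E) = 6 - 2*E)
Q(c, f) = -2 - c + c/f (Q(c, f) = (-2/1 + c/f) - c = (-2*1 + c/f) - c = (-2 + c/f) - c = -2 - c + c/f)
(-72 + 53)*Q(p(5), -6) = (-72 + 53)*(-2 - (6 - 2*5) + (6 - 2*5)/(-6)) = -19*(-2 - (6 - 10) + (6 - 10)*(-⅙)) = -19*(-2 - 1*(-4) - 4*(-⅙)) = -19*(-2 + 4 + ⅔) = -19*8/3 = -152/3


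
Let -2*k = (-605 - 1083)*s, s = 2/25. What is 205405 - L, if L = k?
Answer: 5133437/25 ≈ 2.0534e+5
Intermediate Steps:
s = 2/25 (s = 2*(1/25) = 2/25 ≈ 0.080000)
k = 1688/25 (k = -(-605 - 1083)*2/(2*25) = -(-844)*2/25 = -1/2*(-3376/25) = 1688/25 ≈ 67.520)
L = 1688/25 ≈ 67.520
205405 - L = 205405 - 1*1688/25 = 205405 - 1688/25 = 5133437/25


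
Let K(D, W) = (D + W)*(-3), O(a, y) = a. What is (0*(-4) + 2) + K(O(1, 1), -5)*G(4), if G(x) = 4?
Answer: 50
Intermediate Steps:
K(D, W) = -3*D - 3*W
(0*(-4) + 2) + K(O(1, 1), -5)*G(4) = (0*(-4) + 2) + (-3*1 - 3*(-5))*4 = (0 + 2) + (-3 + 15)*4 = 2 + 12*4 = 2 + 48 = 50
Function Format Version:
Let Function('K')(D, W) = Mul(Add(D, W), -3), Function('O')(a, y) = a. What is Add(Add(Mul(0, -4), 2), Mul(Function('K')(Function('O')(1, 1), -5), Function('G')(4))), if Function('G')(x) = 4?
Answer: 50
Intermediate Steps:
Function('K')(D, W) = Add(Mul(-3, D), Mul(-3, W))
Add(Add(Mul(0, -4), 2), Mul(Function('K')(Function('O')(1, 1), -5), Function('G')(4))) = Add(Add(Mul(0, -4), 2), Mul(Add(Mul(-3, 1), Mul(-3, -5)), 4)) = Add(Add(0, 2), Mul(Add(-3, 15), 4)) = Add(2, Mul(12, 4)) = Add(2, 48) = 50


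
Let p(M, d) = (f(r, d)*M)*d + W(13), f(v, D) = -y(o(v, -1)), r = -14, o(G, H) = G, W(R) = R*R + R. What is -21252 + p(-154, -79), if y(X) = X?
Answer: 149254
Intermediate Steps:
W(R) = R + R**2 (W(R) = R**2 + R = R + R**2)
f(v, D) = -v
p(M, d) = 182 + 14*M*d (p(M, d) = ((-1*(-14))*M)*d + 13*(1 + 13) = (14*M)*d + 13*14 = 14*M*d + 182 = 182 + 14*M*d)
-21252 + p(-154, -79) = -21252 + (182 + 14*(-154)*(-79)) = -21252 + (182 + 170324) = -21252 + 170506 = 149254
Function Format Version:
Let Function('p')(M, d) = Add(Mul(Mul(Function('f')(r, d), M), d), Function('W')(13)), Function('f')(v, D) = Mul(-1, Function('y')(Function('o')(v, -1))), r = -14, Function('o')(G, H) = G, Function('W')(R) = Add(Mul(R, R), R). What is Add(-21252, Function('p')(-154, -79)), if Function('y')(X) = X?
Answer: 149254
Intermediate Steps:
Function('W')(R) = Add(R, Pow(R, 2)) (Function('W')(R) = Add(Pow(R, 2), R) = Add(R, Pow(R, 2)))
Function('f')(v, D) = Mul(-1, v)
Function('p')(M, d) = Add(182, Mul(14, M, d)) (Function('p')(M, d) = Add(Mul(Mul(Mul(-1, -14), M), d), Mul(13, Add(1, 13))) = Add(Mul(Mul(14, M), d), Mul(13, 14)) = Add(Mul(14, M, d), 182) = Add(182, Mul(14, M, d)))
Add(-21252, Function('p')(-154, -79)) = Add(-21252, Add(182, Mul(14, -154, -79))) = Add(-21252, Add(182, 170324)) = Add(-21252, 170506) = 149254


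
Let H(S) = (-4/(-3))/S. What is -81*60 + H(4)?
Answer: -14579/3 ≈ -4859.7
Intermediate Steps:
H(S) = 4/(3*S) (H(S) = (-4*(-1/3))/S = 4/(3*S))
-81*60 + H(4) = -81*60 + (4/3)/4 = -4860 + (4/3)*(1/4) = -4860 + 1/3 = -14579/3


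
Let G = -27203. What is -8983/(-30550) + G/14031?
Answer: -54231629/32972850 ≈ -1.6447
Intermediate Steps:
-8983/(-30550) + G/14031 = -8983/(-30550) - 27203/14031 = -8983*(-1/30550) - 27203*1/14031 = 691/2350 - 27203/14031 = -54231629/32972850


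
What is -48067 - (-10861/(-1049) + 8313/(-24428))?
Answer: -1231972121295/25624972 ≈ -48077.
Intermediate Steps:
-48067 - (-10861/(-1049) + 8313/(-24428)) = -48067 - (-10861*(-1/1049) + 8313*(-1/24428)) = -48067 - (10861/1049 - 8313/24428) = -48067 - 1*256592171/25624972 = -48067 - 256592171/25624972 = -1231972121295/25624972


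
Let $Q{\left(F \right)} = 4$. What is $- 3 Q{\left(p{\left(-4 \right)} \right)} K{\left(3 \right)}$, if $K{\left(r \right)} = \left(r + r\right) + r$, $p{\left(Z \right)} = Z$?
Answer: $-108$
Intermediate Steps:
$K{\left(r \right)} = 3 r$ ($K{\left(r \right)} = 2 r + r = 3 r$)
$- 3 Q{\left(p{\left(-4 \right)} \right)} K{\left(3 \right)} = \left(-3\right) 4 \cdot 3 \cdot 3 = \left(-12\right) 9 = -108$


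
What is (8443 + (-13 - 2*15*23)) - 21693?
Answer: -13953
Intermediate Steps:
(8443 + (-13 - 2*15*23)) - 21693 = (8443 + (-13 - 30*23)) - 21693 = (8443 + (-13 - 690)) - 21693 = (8443 - 703) - 21693 = 7740 - 21693 = -13953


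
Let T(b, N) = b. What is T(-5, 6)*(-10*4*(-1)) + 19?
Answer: -181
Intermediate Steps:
T(-5, 6)*(-10*4*(-1)) + 19 = -5*(-10*4)*(-1) + 19 = -5*(-5*8)*(-1) + 19 = -(-200)*(-1) + 19 = -5*40 + 19 = -200 + 19 = -181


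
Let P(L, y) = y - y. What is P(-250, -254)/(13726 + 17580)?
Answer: 0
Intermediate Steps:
P(L, y) = 0
P(-250, -254)/(13726 + 17580) = 0/(13726 + 17580) = 0/31306 = 0*(1/31306) = 0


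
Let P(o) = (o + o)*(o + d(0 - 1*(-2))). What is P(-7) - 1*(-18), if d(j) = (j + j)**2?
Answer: -108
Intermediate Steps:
d(j) = 4*j**2 (d(j) = (2*j)**2 = 4*j**2)
P(o) = 2*o*(16 + o) (P(o) = (o + o)*(o + 4*(0 - 1*(-2))**2) = (2*o)*(o + 4*(0 + 2)**2) = (2*o)*(o + 4*2**2) = (2*o)*(o + 4*4) = (2*o)*(o + 16) = (2*o)*(16 + o) = 2*o*(16 + o))
P(-7) - 1*(-18) = 2*(-7)*(16 - 7) - 1*(-18) = 2*(-7)*9 + 18 = -126 + 18 = -108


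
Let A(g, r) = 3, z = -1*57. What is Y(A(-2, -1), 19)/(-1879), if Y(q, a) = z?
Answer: 57/1879 ≈ 0.030335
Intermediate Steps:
z = -57
Y(q, a) = -57
Y(A(-2, -1), 19)/(-1879) = -57/(-1879) = -57*(-1/1879) = 57/1879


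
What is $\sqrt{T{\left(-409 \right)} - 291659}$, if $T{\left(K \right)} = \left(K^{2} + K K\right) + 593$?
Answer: $2 \sqrt{10874} \approx 208.56$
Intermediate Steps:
$T{\left(K \right)} = 593 + 2 K^{2}$ ($T{\left(K \right)} = \left(K^{2} + K^{2}\right) + 593 = 2 K^{2} + 593 = 593 + 2 K^{2}$)
$\sqrt{T{\left(-409 \right)} - 291659} = \sqrt{\left(593 + 2 \left(-409\right)^{2}\right) - 291659} = \sqrt{\left(593 + 2 \cdot 167281\right) - 291659} = \sqrt{\left(593 + 334562\right) - 291659} = \sqrt{335155 - 291659} = \sqrt{43496} = 2 \sqrt{10874}$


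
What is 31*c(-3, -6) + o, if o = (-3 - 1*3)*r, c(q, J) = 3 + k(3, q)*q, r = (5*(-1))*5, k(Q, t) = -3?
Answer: 522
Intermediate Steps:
r = -25 (r = -5*5 = -25)
c(q, J) = 3 - 3*q
o = 150 (o = (-3 - 1*3)*(-25) = (-3 - 3)*(-25) = -6*(-25) = 150)
31*c(-3, -6) + o = 31*(3 - 3*(-3)) + 150 = 31*(3 + 9) + 150 = 31*12 + 150 = 372 + 150 = 522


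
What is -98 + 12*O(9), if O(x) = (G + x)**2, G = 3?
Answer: 1630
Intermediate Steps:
O(x) = (3 + x)**2
-98 + 12*O(9) = -98 + 12*(3 + 9)**2 = -98 + 12*12**2 = -98 + 12*144 = -98 + 1728 = 1630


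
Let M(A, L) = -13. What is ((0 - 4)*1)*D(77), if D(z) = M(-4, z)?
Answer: 52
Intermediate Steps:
D(z) = -13
((0 - 4)*1)*D(77) = ((0 - 4)*1)*(-13) = -4*1*(-13) = -4*(-13) = 52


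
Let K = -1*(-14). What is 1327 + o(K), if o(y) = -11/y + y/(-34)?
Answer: 315541/238 ≈ 1325.8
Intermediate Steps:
K = 14
o(y) = -11/y - y/34 (o(y) = -11/y + y*(-1/34) = -11/y - y/34)
1327 + o(K) = 1327 + (-11/14 - 1/34*14) = 1327 + (-11*1/14 - 7/17) = 1327 + (-11/14 - 7/17) = 1327 - 285/238 = 315541/238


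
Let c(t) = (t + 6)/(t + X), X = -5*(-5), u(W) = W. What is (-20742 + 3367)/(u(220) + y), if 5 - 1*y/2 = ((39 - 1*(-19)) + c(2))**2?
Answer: 12666375/4787282 ≈ 2.6458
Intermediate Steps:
X = 25
c(t) = (6 + t)/(25 + t) (c(t) = (t + 6)/(t + 25) = (6 + t)/(25 + t))
y = -4947662/729 (y = 10 - 2*((39 - 1*(-19)) + (6 + 2)/(25 + 2))**2 = 10 - 2*((39 + 19) + 8/27)**2 = 10 - 2*(58 + (1/27)*8)**2 = 10 - 2*(58 + 8/27)**2 = 10 - 2*(1574/27)**2 = 10 - 2*2477476/729 = 10 - 4954952/729 = -4947662/729 ≈ -6786.9)
(-20742 + 3367)/(u(220) + y) = (-20742 + 3367)/(220 - 4947662/729) = -17375/(-4787282/729) = -17375*(-729/4787282) = 12666375/4787282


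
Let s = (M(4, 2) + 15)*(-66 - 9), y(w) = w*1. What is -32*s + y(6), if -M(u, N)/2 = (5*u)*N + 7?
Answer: -189594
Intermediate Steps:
M(u, N) = -14 - 10*N*u (M(u, N) = -2*((5*u)*N + 7) = -2*(5*N*u + 7) = -2*(7 + 5*N*u) = -14 - 10*N*u)
y(w) = w
s = 5925 (s = ((-14 - 10*2*4) + 15)*(-66 - 9) = ((-14 - 80) + 15)*(-75) = (-94 + 15)*(-75) = -79*(-75) = 5925)
-32*s + y(6) = -32*5925 + 6 = -189600 + 6 = -189594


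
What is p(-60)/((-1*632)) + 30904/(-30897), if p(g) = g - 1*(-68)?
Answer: -2472313/2440863 ≈ -1.0129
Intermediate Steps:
p(g) = 68 + g (p(g) = g + 68 = 68 + g)
p(-60)/((-1*632)) + 30904/(-30897) = (68 - 60)/((-1*632)) + 30904/(-30897) = 8/(-632) + 30904*(-1/30897) = 8*(-1/632) - 30904/30897 = -1/79 - 30904/30897 = -2472313/2440863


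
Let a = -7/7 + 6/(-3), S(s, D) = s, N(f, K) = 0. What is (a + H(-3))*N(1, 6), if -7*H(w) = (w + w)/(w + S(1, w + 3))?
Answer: 0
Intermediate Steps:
H(w) = -2*w/(7*(1 + w)) (H(w) = -(w + w)/(7*(w + 1)) = -2*w/(7*(1 + w)))
a = -3 (a = -7*1/7 + 6*(-1/3) = -1 - 2 = -3)
(a + H(-3))*N(1, 6) = (-3 - 2*(-3)/(7 + 7*(-3)))*0 = (-3 - 2*(-3)/(7 - 21))*0 = (-3 - 2*(-3)/(-14))*0 = (-3 - 2*(-3)*(-1/14))*0 = (-3 - 3/7)*0 = -24/7*0 = 0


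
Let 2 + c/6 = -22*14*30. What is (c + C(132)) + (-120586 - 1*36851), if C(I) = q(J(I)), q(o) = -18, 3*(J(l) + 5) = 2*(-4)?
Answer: -212907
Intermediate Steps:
J(l) = -23/3 (J(l) = -5 + (2*(-4))/3 = -5 + (1/3)*(-8) = -5 - 8/3 = -23/3)
C(I) = -18
c = -55452 (c = -12 + 6*(-22*14*30) = -12 + 6*(-308*30) = -12 + 6*(-9240) = -12 - 55440 = -55452)
(c + C(132)) + (-120586 - 1*36851) = (-55452 - 18) + (-120586 - 1*36851) = -55470 + (-120586 - 36851) = -55470 - 157437 = -212907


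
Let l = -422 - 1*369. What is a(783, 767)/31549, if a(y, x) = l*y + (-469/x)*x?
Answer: -88546/4507 ≈ -19.646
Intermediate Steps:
l = -791 (l = -422 - 369 = -791)
a(y, x) = -469 - 791*y (a(y, x) = -791*y + (-469/x)*x = -791*y - 469 = -469 - 791*y)
a(783, 767)/31549 = (-469 - 791*783)/31549 = (-469 - 619353)*(1/31549) = -619822*1/31549 = -88546/4507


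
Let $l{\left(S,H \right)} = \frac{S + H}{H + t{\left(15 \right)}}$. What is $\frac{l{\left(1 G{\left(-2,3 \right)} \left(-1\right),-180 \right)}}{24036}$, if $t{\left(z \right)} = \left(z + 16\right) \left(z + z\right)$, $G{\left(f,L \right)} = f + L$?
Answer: $- \frac{181}{18027000} \approx -1.0041 \cdot 10^{-5}$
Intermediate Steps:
$G{\left(f,L \right)} = L + f$
$t{\left(z \right)} = 2 z \left(16 + z\right)$ ($t{\left(z \right)} = \left(16 + z\right) 2 z = 2 z \left(16 + z\right)$)
$l{\left(S,H \right)} = \frac{H + S}{930 + H}$ ($l{\left(S,H \right)} = \frac{S + H}{H + 2 \cdot 15 \left(16 + 15\right)} = \frac{H + S}{H + 2 \cdot 15 \cdot 31} = \frac{H + S}{H + 930} = \frac{H + S}{930 + H}$)
$\frac{l{\left(1 G{\left(-2,3 \right)} \left(-1\right),-180 \right)}}{24036} = \frac{\frac{1}{930 - 180} \left(-180 + 1 \left(3 - 2\right) \left(-1\right)\right)}{24036} = \frac{-180 + 1 \cdot 1 \left(-1\right)}{750} \cdot \frac{1}{24036} = \frac{-180 + 1 \left(-1\right)}{750} \cdot \frac{1}{24036} = \frac{-180 - 1}{750} \cdot \frac{1}{24036} = \frac{1}{750} \left(-181\right) \frac{1}{24036} = \left(- \frac{181}{750}\right) \frac{1}{24036} = - \frac{181}{18027000}$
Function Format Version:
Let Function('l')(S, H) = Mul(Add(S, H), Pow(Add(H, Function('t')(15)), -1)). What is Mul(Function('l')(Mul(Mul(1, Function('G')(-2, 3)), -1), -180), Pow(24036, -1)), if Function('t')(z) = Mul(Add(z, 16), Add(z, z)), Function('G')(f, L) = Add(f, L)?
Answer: Rational(-181, 18027000) ≈ -1.0041e-5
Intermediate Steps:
Function('G')(f, L) = Add(L, f)
Function('t')(z) = Mul(2, z, Add(16, z)) (Function('t')(z) = Mul(Add(16, z), Mul(2, z)) = Mul(2, z, Add(16, z)))
Function('l')(S, H) = Mul(Pow(Add(930, H), -1), Add(H, S)) (Function('l')(S, H) = Mul(Add(S, H), Pow(Add(H, Mul(2, 15, Add(16, 15))), -1)) = Mul(Add(H, S), Pow(Add(H, Mul(2, 15, 31)), -1)) = Mul(Add(H, S), Pow(Add(H, 930), -1)) = Mul(Add(H, S), Pow(Add(930, H), -1)) = Mul(Pow(Add(930, H), -1), Add(H, S)))
Mul(Function('l')(Mul(Mul(1, Function('G')(-2, 3)), -1), -180), Pow(24036, -1)) = Mul(Mul(Pow(Add(930, -180), -1), Add(-180, Mul(Mul(1, Add(3, -2)), -1))), Pow(24036, -1)) = Mul(Mul(Pow(750, -1), Add(-180, Mul(Mul(1, 1), -1))), Rational(1, 24036)) = Mul(Mul(Rational(1, 750), Add(-180, Mul(1, -1))), Rational(1, 24036)) = Mul(Mul(Rational(1, 750), Add(-180, -1)), Rational(1, 24036)) = Mul(Mul(Rational(1, 750), -181), Rational(1, 24036)) = Mul(Rational(-181, 750), Rational(1, 24036)) = Rational(-181, 18027000)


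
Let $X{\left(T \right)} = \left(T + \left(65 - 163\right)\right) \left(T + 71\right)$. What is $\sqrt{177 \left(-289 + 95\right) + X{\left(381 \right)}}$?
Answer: $\sqrt{93578} \approx 305.91$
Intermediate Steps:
$X{\left(T \right)} = \left(-98 + T\right) \left(71 + T\right)$ ($X{\left(T \right)} = \left(T + \left(65 - 163\right)\right) \left(71 + T\right) = \left(T - 98\right) \left(71 + T\right) = \left(-98 + T\right) \left(71 + T\right)$)
$\sqrt{177 \left(-289 + 95\right) + X{\left(381 \right)}} = \sqrt{177 \left(-289 + 95\right) - \left(17245 - 145161\right)} = \sqrt{177 \left(-194\right) - -127916} = \sqrt{-34338 + 127916} = \sqrt{93578}$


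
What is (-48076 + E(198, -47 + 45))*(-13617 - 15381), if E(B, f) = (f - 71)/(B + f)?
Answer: 136623627531/98 ≈ 1.3941e+9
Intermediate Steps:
E(B, f) = (-71 + f)/(B + f)
(-48076 + E(198, -47 + 45))*(-13617 - 15381) = (-48076 + (-71 + (-47 + 45))/(198 + (-47 + 45)))*(-13617 - 15381) = (-48076 + (-71 - 2)/(198 - 2))*(-28998) = (-48076 - 73/196)*(-28998) = -9422969/196*(-28998) = 136623627531/98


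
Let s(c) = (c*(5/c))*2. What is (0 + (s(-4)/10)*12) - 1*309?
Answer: -297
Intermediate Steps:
s(c) = 10 (s(c) = 5*2 = 10)
(0 + (s(-4)/10)*12) - 1*309 = (0 + (10/10)*12) - 1*309 = (0 + (10*(1/10))*12) - 309 = (0 + 1*12) - 309 = (0 + 12) - 309 = 12 - 309 = -297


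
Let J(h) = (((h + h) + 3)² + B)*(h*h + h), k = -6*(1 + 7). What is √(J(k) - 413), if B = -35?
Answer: √19432771 ≈ 4408.3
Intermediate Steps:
k = -48 (k = -6*8 = -48)
J(h) = (-35 + (3 + 2*h)²)*(h + h²) (J(h) = (((h + h) + 3)² - 35)*(h*h + h) = ((2*h + 3)² - 35)*(h² + h) = ((3 + 2*h)² - 35)*(h + h²) = (-35 + (3 + 2*h)²)*(h + h²))
√(J(k) - 413) = √(2*(-48)*(-13 - 7*(-48) + 2*(-48)³ + 8*(-48)²) - 413) = √(2*(-48)*(-13 + 336 + 2*(-110592) + 8*2304) - 413) = √(2*(-48)*(-13 + 336 - 221184 + 18432) - 413) = √(2*(-48)*(-202429) - 413) = √(19433184 - 413) = √19432771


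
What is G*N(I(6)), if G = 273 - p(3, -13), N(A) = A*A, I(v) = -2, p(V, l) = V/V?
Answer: 1088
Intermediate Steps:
p(V, l) = 1
N(A) = A²
G = 272 (G = 273 - 1*1 = 273 - 1 = 272)
G*N(I(6)) = 272*(-2)² = 272*4 = 1088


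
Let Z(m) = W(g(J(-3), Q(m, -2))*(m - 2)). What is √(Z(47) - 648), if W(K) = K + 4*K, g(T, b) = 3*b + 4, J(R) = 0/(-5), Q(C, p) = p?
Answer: 3*I*√122 ≈ 33.136*I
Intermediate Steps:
J(R) = 0 (J(R) = 0*(-⅕) = 0)
g(T, b) = 4 + 3*b
W(K) = 5*K
Z(m) = 20 - 10*m (Z(m) = 5*((4 + 3*(-2))*(m - 2)) = 5*((4 - 6)*(-2 + m)) = 5*(-2*(-2 + m)) = 5*(4 - 2*m) = 20 - 10*m)
√(Z(47) - 648) = √((20 - 10*47) - 648) = √((20 - 470) - 648) = √(-450 - 648) = √(-1098) = 3*I*√122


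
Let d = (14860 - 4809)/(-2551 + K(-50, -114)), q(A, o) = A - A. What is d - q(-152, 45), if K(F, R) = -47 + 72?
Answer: -10051/2526 ≈ -3.9790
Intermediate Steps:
q(A, o) = 0
K(F, R) = 25
d = -10051/2526 (d = (14860 - 4809)/(-2551 + 25) = 10051/(-2526) = 10051*(-1/2526) = -10051/2526 ≈ -3.9790)
d - q(-152, 45) = -10051/2526 - 1*0 = -10051/2526 + 0 = -10051/2526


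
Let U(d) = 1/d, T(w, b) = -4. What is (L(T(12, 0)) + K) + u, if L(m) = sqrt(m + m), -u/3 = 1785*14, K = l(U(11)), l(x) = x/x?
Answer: -74969 + 2*I*sqrt(2) ≈ -74969.0 + 2.8284*I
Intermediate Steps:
l(x) = 1
K = 1
u = -74970 (u = -5355*14 = -3*24990 = -74970)
L(m) = sqrt(2)*sqrt(m) (L(m) = sqrt(2*m) = sqrt(2)*sqrt(m))
(L(T(12, 0)) + K) + u = (sqrt(2)*sqrt(-4) + 1) - 74970 = (sqrt(2)*(2*I) + 1) - 74970 = (2*I*sqrt(2) + 1) - 74970 = (1 + 2*I*sqrt(2)) - 74970 = -74969 + 2*I*sqrt(2)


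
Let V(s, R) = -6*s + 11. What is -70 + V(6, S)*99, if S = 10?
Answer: -2545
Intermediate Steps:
V(s, R) = 11 - 6*s
-70 + V(6, S)*99 = -70 + (11 - 6*6)*99 = -70 + (11 - 36)*99 = -70 - 25*99 = -70 - 2475 = -2545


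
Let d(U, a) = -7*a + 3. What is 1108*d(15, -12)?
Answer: 96396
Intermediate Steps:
d(U, a) = 3 - 7*a
1108*d(15, -12) = 1108*(3 - 7*(-12)) = 1108*(3 + 84) = 1108*87 = 96396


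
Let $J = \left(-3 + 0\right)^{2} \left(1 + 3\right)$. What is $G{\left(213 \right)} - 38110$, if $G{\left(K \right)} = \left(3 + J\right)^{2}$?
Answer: $-36589$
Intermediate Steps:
$J = 36$ ($J = \left(-3\right)^{2} \cdot 4 = 9 \cdot 4 = 36$)
$G{\left(K \right)} = 1521$ ($G{\left(K \right)} = \left(3 + 36\right)^{2} = 39^{2} = 1521$)
$G{\left(213 \right)} - 38110 = 1521 - 38110 = -36589$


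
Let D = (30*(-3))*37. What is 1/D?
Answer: -1/3330 ≈ -0.00030030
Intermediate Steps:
D = -3330 (D = -90*37 = -3330)
1/D = 1/(-3330) = -1/3330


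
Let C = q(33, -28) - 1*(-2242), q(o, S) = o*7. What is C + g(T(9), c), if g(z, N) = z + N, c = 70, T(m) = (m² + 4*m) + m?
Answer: 2669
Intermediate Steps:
T(m) = m² + 5*m
g(z, N) = N + z
q(o, S) = 7*o
C = 2473 (C = 7*33 - 1*(-2242) = 231 + 2242 = 2473)
C + g(T(9), c) = 2473 + (70 + 9*(5 + 9)) = 2473 + (70 + 9*14) = 2473 + (70 + 126) = 2473 + 196 = 2669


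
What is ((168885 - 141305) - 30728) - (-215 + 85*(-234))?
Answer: 16957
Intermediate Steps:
((168885 - 141305) - 30728) - (-215 + 85*(-234)) = (27580 - 30728) - (-215 - 19890) = -3148 - 1*(-20105) = -3148 + 20105 = 16957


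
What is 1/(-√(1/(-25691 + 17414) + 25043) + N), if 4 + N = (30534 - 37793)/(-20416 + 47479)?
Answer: 278220603177/1631218682383261 - 7875333*√1715664092070/1631218682383261 ≈ -0.0061532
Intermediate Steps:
N = -115511/27063 (N = -4 + (30534 - 37793)/(-20416 + 47479) = -4 - 7259/27063 = -115511/27063 ≈ -4.2682)
1/(-√(1/(-25691 + 17414) + 25043) + N) = 1/(-√(1/(-25691 + 17414) + 25043) - 115511/27063) = 1/(-√(1/(-8277) + 25043) - 115511/27063) = 1/(-√(-1/8277 + 25043) - 115511/27063) = 1/(-√(207280910/8277) - 115511/27063) = 1/(-√1715664092070/8277 - 115511/27063) = 1/(-115511/27063 - √1715664092070/8277)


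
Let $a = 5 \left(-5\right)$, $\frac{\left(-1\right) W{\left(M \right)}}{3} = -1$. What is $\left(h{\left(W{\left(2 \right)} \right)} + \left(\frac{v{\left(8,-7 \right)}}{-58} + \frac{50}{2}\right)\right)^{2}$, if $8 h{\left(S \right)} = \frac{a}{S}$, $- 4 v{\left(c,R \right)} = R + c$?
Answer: $\frac{69538921}{121104} \approx 574.21$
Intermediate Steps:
$v{\left(c,R \right)} = - \frac{R}{4} - \frac{c}{4}$ ($v{\left(c,R \right)} = - \frac{R + c}{4} = - \frac{R}{4} - \frac{c}{4}$)
$W{\left(M \right)} = 3$ ($W{\left(M \right)} = \left(-3\right) \left(-1\right) = 3$)
$a = -25$
$h{\left(S \right)} = - \frac{25}{8 S}$ ($h{\left(S \right)} = \frac{\left(-25\right) \frac{1}{S}}{8} = - \frac{25}{8 S}$)
$\left(h{\left(W{\left(2 \right)} \right)} + \left(\frac{v{\left(8,-7 \right)}}{-58} + \frac{50}{2}\right)\right)^{2} = \left(- \frac{25}{8 \cdot 3} + \left(\frac{\left(- \frac{1}{4}\right) \left(-7\right) - 2}{-58} + \frac{50}{2}\right)\right)^{2} = \left(\left(- \frac{25}{8}\right) \frac{1}{3} + \left(\left(\frac{7}{4} - 2\right) \left(- \frac{1}{58}\right) + 50 \cdot \frac{1}{2}\right)\right)^{2} = \left(- \frac{25}{24} + \left(\left(- \frac{1}{4}\right) \left(- \frac{1}{58}\right) + 25\right)\right)^{2} = \left(- \frac{25}{24} + \left(\frac{1}{232} + 25\right)\right)^{2} = \left(- \frac{25}{24} + \frac{5801}{232}\right)^{2} = \left(\frac{8339}{348}\right)^{2} = \frac{69538921}{121104}$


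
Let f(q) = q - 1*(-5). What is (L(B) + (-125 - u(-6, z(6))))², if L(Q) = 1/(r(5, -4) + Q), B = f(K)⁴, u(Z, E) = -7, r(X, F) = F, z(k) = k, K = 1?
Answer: 23242527025/1669264 ≈ 13924.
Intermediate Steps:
f(q) = 5 + q (f(q) = q + 5 = 5 + q)
B = 1296 (B = (5 + 1)⁴ = 6⁴ = 1296)
L(Q) = 1/(-4 + Q)
(L(B) + (-125 - u(-6, z(6))))² = (1/(-4 + 1296) + (-125 - 1*(-7)))² = (1/1292 + (-125 + 7))² = (1/1292 - 118)² = (-152455/1292)² = 23242527025/1669264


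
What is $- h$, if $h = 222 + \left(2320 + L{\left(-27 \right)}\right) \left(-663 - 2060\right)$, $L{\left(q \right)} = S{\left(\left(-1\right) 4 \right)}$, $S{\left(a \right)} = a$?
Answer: $6306246$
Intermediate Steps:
$L{\left(q \right)} = -4$ ($L{\left(q \right)} = \left(-1\right) 4 = -4$)
$h = -6306246$ ($h = 222 + \left(2320 - 4\right) \left(-663 - 2060\right) = 222 + 2316 \left(-2723\right) = 222 - 6306468 = -6306246$)
$- h = \left(-1\right) \left(-6306246\right) = 6306246$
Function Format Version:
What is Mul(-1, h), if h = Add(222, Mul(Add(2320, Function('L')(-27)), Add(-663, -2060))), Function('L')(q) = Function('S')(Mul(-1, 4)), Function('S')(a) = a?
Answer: 6306246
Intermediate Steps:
Function('L')(q) = -4 (Function('L')(q) = Mul(-1, 4) = -4)
h = -6306246 (h = Add(222, Mul(Add(2320, -4), Add(-663, -2060))) = Add(222, Mul(2316, -2723)) = Add(222, -6306468) = -6306246)
Mul(-1, h) = Mul(-1, -6306246) = 6306246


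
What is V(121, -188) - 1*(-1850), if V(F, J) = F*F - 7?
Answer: 16484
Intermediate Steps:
V(F, J) = -7 + F**2 (V(F, J) = F**2 - 7 = -7 + F**2)
V(121, -188) - 1*(-1850) = (-7 + 121**2) - 1*(-1850) = (-7 + 14641) + 1850 = 14634 + 1850 = 16484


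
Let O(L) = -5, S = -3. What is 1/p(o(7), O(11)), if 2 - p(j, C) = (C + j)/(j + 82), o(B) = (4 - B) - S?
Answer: 82/169 ≈ 0.48521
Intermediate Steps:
o(B) = 7 - B (o(B) = (4 - B) - 1*(-3) = (4 - B) + 3 = 7 - B)
p(j, C) = 2 - (C + j)/(82 + j) (p(j, C) = 2 - (C + j)/(j + 82) = 2 - (C + j)/(82 + j))
1/p(o(7), O(11)) = 1/((164 + (7 - 1*7) - 1*(-5))/(82 + (7 - 1*7))) = 1/((164 + (7 - 7) + 5)/(82 + (7 - 7))) = 1/((164 + 0 + 5)/(82 + 0)) = 1/(169/82) = 82/169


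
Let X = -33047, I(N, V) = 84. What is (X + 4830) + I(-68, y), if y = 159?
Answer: -28133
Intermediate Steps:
(X + 4830) + I(-68, y) = (-33047 + 4830) + 84 = -28217 + 84 = -28133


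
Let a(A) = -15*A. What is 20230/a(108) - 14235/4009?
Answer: -10416277/649458 ≈ -16.038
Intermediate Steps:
20230/a(108) - 14235/4009 = 20230/((-15*108)) - 14235/4009 = 20230/(-1620) - 14235*1/4009 = 20230*(-1/1620) - 14235/4009 = -2023/162 - 14235/4009 = -10416277/649458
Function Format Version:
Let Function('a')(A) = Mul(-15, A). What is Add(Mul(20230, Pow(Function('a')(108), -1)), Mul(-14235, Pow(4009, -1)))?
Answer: Rational(-10416277, 649458) ≈ -16.038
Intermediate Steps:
Add(Mul(20230, Pow(Function('a')(108), -1)), Mul(-14235, Pow(4009, -1))) = Add(Mul(20230, Pow(Mul(-15, 108), -1)), Mul(-14235, Pow(4009, -1))) = Add(Mul(20230, Pow(-1620, -1)), Mul(-14235, Rational(1, 4009))) = Add(Mul(20230, Rational(-1, 1620)), Rational(-14235, 4009)) = Add(Rational(-2023, 162), Rational(-14235, 4009)) = Rational(-10416277, 649458)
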